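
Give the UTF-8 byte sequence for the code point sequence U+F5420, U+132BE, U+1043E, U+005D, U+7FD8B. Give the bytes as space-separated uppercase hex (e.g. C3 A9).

F3 B5 90 A0 F0 93 8A BE F0 90 90 BE 5D F1 BF B6 8B

U+F5420: 4-byte form → F3 B5 90 A0.
U+132BE: 4-byte form → F0 93 8A BE.
U+1043E: 4-byte form → F0 90 90 BE.
U+005D: 1-byte form → 5D.
U+7FD8B: 4-byte form → F1 BF B6 8B.
Concatenated (17 bytes): F3 B5 90 A0 F0 93 8A BE F0 90 90 BE 5D F1 BF B6 8B.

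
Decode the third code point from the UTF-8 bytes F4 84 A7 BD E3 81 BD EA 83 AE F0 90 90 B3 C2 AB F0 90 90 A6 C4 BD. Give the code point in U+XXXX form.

Offset 0: leading byte 0xF4 = 11110100 → 4-byte char #1 = F4 84 A7 BD.
Offset 4: leading byte 0xE3 = 11100011 → 3-byte char #2 = E3 81 BD.
Offset 7: leading byte 0xEA = 11101010 → 3-byte char #3 = EA 83 AE.
Leading byte 0xEA = 11101010 matches 1110xxxx → 3-byte sequence.
Byte 1: 0xEA = 11101010, payload 1010 (4 bits).
Byte 2: 0x83 = 10000011 (10xxxxxx ✓), payload 000011.
Byte 3: 0xAE = 10101110 (10xxxxxx ✓), payload 101110.
Concatenate: 1010000011101110 = 0xA0EE (16 bits → U+A0EE).

U+A0EE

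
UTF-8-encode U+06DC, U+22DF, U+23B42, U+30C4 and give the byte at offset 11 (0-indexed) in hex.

U+06DC → 2-byte form DB 9C at offsets 0–1.
U+22DF → 3-byte form E2 8B 9F at offsets 2–4.
U+23B42 → 4-byte form F0 A3 AD 82 at offsets 5–8.
U+30C4 → 3-byte form E3 83 84 at offsets 9–11.
Offset 11 falls in char 4's range; it's byte 3 of E3 83 84 = 0x84.

0x84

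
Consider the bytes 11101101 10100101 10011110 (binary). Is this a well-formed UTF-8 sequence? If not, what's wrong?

Structurally a 3-byte sequence; payload = 0xD95E.
But 0xD95E is in U+D800–U+DFFF, the surrogate range. Surrogates are not Unicode scalar values and are forbidden in UTF-8.

invalid (encodes a surrogate (U+D800–U+DFFF))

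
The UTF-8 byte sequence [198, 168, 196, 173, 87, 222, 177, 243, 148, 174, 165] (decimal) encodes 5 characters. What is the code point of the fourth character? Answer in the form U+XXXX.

Offset 0: leading byte 0xC6 = 11000110 → 2-byte char #1 = C6 A8.
Offset 2: leading byte 0xC4 = 11000100 → 2-byte char #2 = C4 AD.
Offset 4: leading byte 0x57 = 01010111 → 1-byte char #3 = 57.
Offset 5: leading byte 0xDE = 11011110 → 2-byte char #4 = DE B1.
Leading byte 0xDE = 11011110 matches 110xxxxx → 2-byte sequence.
Byte 1: 0xDE = 11011110, payload 11110 (5 bits).
Byte 2: 0xB1 = 10110001 (10xxxxxx ✓), payload 110001.
Concatenate: 11110110001 = 0x7B1 (11 bits → U+07B1).

U+07B1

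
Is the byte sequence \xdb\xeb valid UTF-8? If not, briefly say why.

Leading byte 0xDB = 11011011 → 2-byte form.
Byte 2 is 0xEB = 11101011, which is not 10xxxxxx — expected a continuation byte.

invalid (non-continuation byte where continuation expected)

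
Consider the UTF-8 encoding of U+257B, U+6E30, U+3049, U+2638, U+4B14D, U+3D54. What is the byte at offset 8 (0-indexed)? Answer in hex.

0x89

U+257B → 3-byte form E2 95 BB at offsets 0–2.
U+6E30 → 3-byte form E6 B8 B0 at offsets 3–5.
U+3049 → 3-byte form E3 81 89 at offsets 6–8.
Offset 8 falls in char 3's range; it's byte 3 of E3 81 89 = 0x89.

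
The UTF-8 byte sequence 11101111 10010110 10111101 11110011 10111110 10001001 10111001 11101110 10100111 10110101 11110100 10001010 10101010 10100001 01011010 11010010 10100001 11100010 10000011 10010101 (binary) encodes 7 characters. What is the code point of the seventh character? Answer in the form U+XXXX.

Offset 0: leading byte 0xEF = 11101111 → 3-byte char #1 = EF 96 BD.
Offset 3: leading byte 0xF3 = 11110011 → 4-byte char #2 = F3 BE 89 B9.
Offset 7: leading byte 0xEE = 11101110 → 3-byte char #3 = EE A7 B5.
Offset 10: leading byte 0xF4 = 11110100 → 4-byte char #4 = F4 8A AA A1.
Offset 14: leading byte 0x5A = 01011010 → 1-byte char #5 = 5A.
Offset 15: leading byte 0xD2 = 11010010 → 2-byte char #6 = D2 A1.
Offset 17: leading byte 0xE2 = 11100010 → 3-byte char #7 = E2 83 95.
Leading byte 0xE2 = 11100010 matches 1110xxxx → 3-byte sequence.
Byte 1: 0xE2 = 11100010, payload 0010 (4 bits).
Byte 2: 0x83 = 10000011 (10xxxxxx ✓), payload 000011.
Byte 3: 0x95 = 10010101 (10xxxxxx ✓), payload 010101.
Concatenate: 0010000011010101 = 0x20D5 (16 bits → U+20D5).

U+20D5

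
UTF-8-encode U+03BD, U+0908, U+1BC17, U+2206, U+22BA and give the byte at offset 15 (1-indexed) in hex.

0xBA

1-indexed offset 15 is 0-indexed offset 14.
U+03BD → 2-byte form CE BD at offsets 0–1.
U+0908 → 3-byte form E0 A4 88 at offsets 2–4.
U+1BC17 → 4-byte form F0 9B B0 97 at offsets 5–8.
U+2206 → 3-byte form E2 88 86 at offsets 9–11.
U+22BA → 3-byte form E2 8A BA at offsets 12–14.
Offset 14 falls in char 5's range; it's byte 3 of E2 8A BA = 0xBA.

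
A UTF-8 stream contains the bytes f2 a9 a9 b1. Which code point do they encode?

U+A9A71

Leading byte 0xF2 = 11110010 matches 11110xxx → 4-byte sequence.
Byte 1: 0xF2 = 11110010, payload 010 (3 bits).
Byte 2: 0xA9 = 10101001 (10xxxxxx ✓), payload 101001.
Byte 3: 0xA9 = 10101001 (10xxxxxx ✓), payload 101001.
Byte 4: 0xB1 = 10110001 (10xxxxxx ✓), payload 110001.
Concatenate: 010101001101001110001 = 0xA9A71 (21 bits → U+A9A71).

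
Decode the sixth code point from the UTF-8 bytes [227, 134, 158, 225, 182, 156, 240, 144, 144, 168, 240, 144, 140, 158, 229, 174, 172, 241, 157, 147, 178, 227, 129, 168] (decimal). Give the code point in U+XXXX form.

U+5D4F2

Offset 0: leading byte 0xE3 = 11100011 → 3-byte char #1 = E3 86 9E.
Offset 3: leading byte 0xE1 = 11100001 → 3-byte char #2 = E1 B6 9C.
Offset 6: leading byte 0xF0 = 11110000 → 4-byte char #3 = F0 90 90 A8.
Offset 10: leading byte 0xF0 = 11110000 → 4-byte char #4 = F0 90 8C 9E.
Offset 14: leading byte 0xE5 = 11100101 → 3-byte char #5 = E5 AE AC.
Offset 17: leading byte 0xF1 = 11110001 → 4-byte char #6 = F1 9D 93 B2.
Leading byte 0xF1 = 11110001 matches 11110xxx → 4-byte sequence.
Byte 1: 0xF1 = 11110001, payload 001 (3 bits).
Byte 2: 0x9D = 10011101 (10xxxxxx ✓), payload 011101.
Byte 3: 0x93 = 10010011 (10xxxxxx ✓), payload 010011.
Byte 4: 0xB2 = 10110010 (10xxxxxx ✓), payload 110010.
Concatenate: 001011101010011110010 = 0x5D4F2 (21 bits → U+5D4F2).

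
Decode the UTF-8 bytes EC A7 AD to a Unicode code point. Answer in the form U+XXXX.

U+C9ED

Leading byte 0xEC = 11101100 matches 1110xxxx → 3-byte sequence.
Byte 1: 0xEC = 11101100, payload 1100 (4 bits).
Byte 2: 0xA7 = 10100111 (10xxxxxx ✓), payload 100111.
Byte 3: 0xAD = 10101101 (10xxxxxx ✓), payload 101101.
Concatenate: 1100100111101101 = 0xC9ED (16 bits → U+C9ED).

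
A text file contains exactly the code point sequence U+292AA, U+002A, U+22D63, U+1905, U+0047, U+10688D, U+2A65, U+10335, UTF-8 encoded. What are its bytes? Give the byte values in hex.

F0 A9 8A AA 2A F0 A2 B5 A3 E1 A4 85 47 F4 86 A2 8D E2 A9 A5 F0 90 8C B5

U+292AA: 4-byte form → F0 A9 8A AA.
U+002A: 1-byte form → 2A.
U+22D63: 4-byte form → F0 A2 B5 A3.
U+1905: 3-byte form → E1 A4 85.
U+0047: 1-byte form → 47.
U+10688D: 4-byte form → F4 86 A2 8D.
U+2A65: 3-byte form → E2 A9 A5.
U+10335: 4-byte form → F0 90 8C B5.
Concatenated (24 bytes): F0 A9 8A AA 2A F0 A2 B5 A3 E1 A4 85 47 F4 86 A2 8D E2 A9 A5 F0 90 8C B5.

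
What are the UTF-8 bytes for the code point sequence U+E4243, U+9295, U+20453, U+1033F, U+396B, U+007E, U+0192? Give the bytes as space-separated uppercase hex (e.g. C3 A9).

F3 A4 89 83 E9 8A 95 F0 A0 91 93 F0 90 8C BF E3 A5 AB 7E C6 92

U+E4243: 4-byte form → F3 A4 89 83.
U+9295: 3-byte form → E9 8A 95.
U+20453: 4-byte form → F0 A0 91 93.
U+1033F: 4-byte form → F0 90 8C BF.
U+396B: 3-byte form → E3 A5 AB.
U+007E: 1-byte form → 7E.
U+0192: 2-byte form → C6 92.
Concatenated (21 bytes): F3 A4 89 83 E9 8A 95 F0 A0 91 93 F0 90 8C BF E3 A5 AB 7E C6 92.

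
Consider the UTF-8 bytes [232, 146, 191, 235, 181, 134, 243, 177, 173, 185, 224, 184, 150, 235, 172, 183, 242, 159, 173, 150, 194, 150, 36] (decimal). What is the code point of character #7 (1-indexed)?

Offset 0: leading byte 0xE8 = 11101000 → 3-byte char #1 = E8 92 BF.
Offset 3: leading byte 0xEB = 11101011 → 3-byte char #2 = EB B5 86.
Offset 6: leading byte 0xF3 = 11110011 → 4-byte char #3 = F3 B1 AD B9.
Offset 10: leading byte 0xE0 = 11100000 → 3-byte char #4 = E0 B8 96.
Offset 13: leading byte 0xEB = 11101011 → 3-byte char #5 = EB AC B7.
Offset 16: leading byte 0xF2 = 11110010 → 4-byte char #6 = F2 9F AD 96.
Offset 20: leading byte 0xC2 = 11000010 → 2-byte char #7 = C2 96.
Leading byte 0xC2 = 11000010 matches 110xxxxx → 2-byte sequence.
Byte 1: 0xC2 = 11000010, payload 00010 (5 bits).
Byte 2: 0x96 = 10010110 (10xxxxxx ✓), payload 010110.
Concatenate: 00010010110 = 0x96 (11 bits → U+0096).

U+0096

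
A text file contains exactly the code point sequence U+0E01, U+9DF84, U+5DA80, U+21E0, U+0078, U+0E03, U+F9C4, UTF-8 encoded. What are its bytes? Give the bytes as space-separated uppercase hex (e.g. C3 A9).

E0 B8 81 F2 9D BE 84 F1 9D AA 80 E2 87 A0 78 E0 B8 83 EF A7 84

U+0E01: 3-byte form → E0 B8 81.
U+9DF84: 4-byte form → F2 9D BE 84.
U+5DA80: 4-byte form → F1 9D AA 80.
U+21E0: 3-byte form → E2 87 A0.
U+0078: 1-byte form → 78.
U+0E03: 3-byte form → E0 B8 83.
U+F9C4: 3-byte form → EF A7 84.
Concatenated (21 bytes): E0 B8 81 F2 9D BE 84 F1 9D AA 80 E2 87 A0 78 E0 B8 83 EF A7 84.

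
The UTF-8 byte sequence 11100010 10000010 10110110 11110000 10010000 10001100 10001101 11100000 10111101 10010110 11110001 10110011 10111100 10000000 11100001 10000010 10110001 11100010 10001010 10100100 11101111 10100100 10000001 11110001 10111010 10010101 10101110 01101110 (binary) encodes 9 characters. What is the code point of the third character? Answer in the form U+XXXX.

Offset 0: leading byte 0xE2 = 11100010 → 3-byte char #1 = E2 82 B6.
Offset 3: leading byte 0xF0 = 11110000 → 4-byte char #2 = F0 90 8C 8D.
Offset 7: leading byte 0xE0 = 11100000 → 3-byte char #3 = E0 BD 96.
Leading byte 0xE0 = 11100000 matches 1110xxxx → 3-byte sequence.
Byte 1: 0xE0 = 11100000, payload 0000 (4 bits).
Byte 2: 0xBD = 10111101 (10xxxxxx ✓), payload 111101.
Byte 3: 0x96 = 10010110 (10xxxxxx ✓), payload 010110.
Concatenate: 0000111101010110 = 0xF56 (16 bits → U+0F56).

U+0F56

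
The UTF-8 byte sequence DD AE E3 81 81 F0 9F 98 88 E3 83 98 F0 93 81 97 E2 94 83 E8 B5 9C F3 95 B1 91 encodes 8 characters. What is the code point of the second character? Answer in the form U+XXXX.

U+3041

Offset 0: leading byte 0xDD = 11011101 → 2-byte char #1 = DD AE.
Offset 2: leading byte 0xE3 = 11100011 → 3-byte char #2 = E3 81 81.
Leading byte 0xE3 = 11100011 matches 1110xxxx → 3-byte sequence.
Byte 1: 0xE3 = 11100011, payload 0011 (4 bits).
Byte 2: 0x81 = 10000001 (10xxxxxx ✓), payload 000001.
Byte 3: 0x81 = 10000001 (10xxxxxx ✓), payload 000001.
Concatenate: 0011000001000001 = 0x3041 (16 bits → U+3041).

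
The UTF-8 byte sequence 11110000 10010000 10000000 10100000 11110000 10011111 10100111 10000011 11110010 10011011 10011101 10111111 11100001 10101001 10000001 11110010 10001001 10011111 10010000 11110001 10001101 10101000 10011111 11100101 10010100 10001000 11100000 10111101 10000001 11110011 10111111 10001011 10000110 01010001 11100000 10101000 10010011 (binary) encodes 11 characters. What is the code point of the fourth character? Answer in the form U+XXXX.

Offset 0: leading byte 0xF0 = 11110000 → 4-byte char #1 = F0 90 80 A0.
Offset 4: leading byte 0xF0 = 11110000 → 4-byte char #2 = F0 9F A7 83.
Offset 8: leading byte 0xF2 = 11110010 → 4-byte char #3 = F2 9B 9D BF.
Offset 12: leading byte 0xE1 = 11100001 → 3-byte char #4 = E1 A9 81.
Leading byte 0xE1 = 11100001 matches 1110xxxx → 3-byte sequence.
Byte 1: 0xE1 = 11100001, payload 0001 (4 bits).
Byte 2: 0xA9 = 10101001 (10xxxxxx ✓), payload 101001.
Byte 3: 0x81 = 10000001 (10xxxxxx ✓), payload 000001.
Concatenate: 0001101001000001 = 0x1A41 (16 bits → U+1A41).

U+1A41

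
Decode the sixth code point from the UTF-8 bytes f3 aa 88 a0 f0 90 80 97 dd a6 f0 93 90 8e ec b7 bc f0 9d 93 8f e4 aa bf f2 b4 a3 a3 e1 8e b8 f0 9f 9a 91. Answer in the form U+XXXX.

Offset 0: leading byte 0xF3 = 11110011 → 4-byte char #1 = F3 AA 88 A0.
Offset 4: leading byte 0xF0 = 11110000 → 4-byte char #2 = F0 90 80 97.
Offset 8: leading byte 0xDD = 11011101 → 2-byte char #3 = DD A6.
Offset 10: leading byte 0xF0 = 11110000 → 4-byte char #4 = F0 93 90 8E.
Offset 14: leading byte 0xEC = 11101100 → 3-byte char #5 = EC B7 BC.
Offset 17: leading byte 0xF0 = 11110000 → 4-byte char #6 = F0 9D 93 8F.
Leading byte 0xF0 = 11110000 matches 11110xxx → 4-byte sequence.
Byte 1: 0xF0 = 11110000, payload 000 (3 bits).
Byte 2: 0x9D = 10011101 (10xxxxxx ✓), payload 011101.
Byte 3: 0x93 = 10010011 (10xxxxxx ✓), payload 010011.
Byte 4: 0x8F = 10001111 (10xxxxxx ✓), payload 001111.
Concatenate: 000011101010011001111 = 0x1D4CF (21 bits → U+1D4CF).

U+1D4CF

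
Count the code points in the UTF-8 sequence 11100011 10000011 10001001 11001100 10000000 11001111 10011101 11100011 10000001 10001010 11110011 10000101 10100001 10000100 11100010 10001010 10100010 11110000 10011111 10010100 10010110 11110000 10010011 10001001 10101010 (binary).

Byte at offset 0: 0xE3 = 11100011 → 3-byte char (#1). Advance 3.
Byte at offset 3: 0xCC = 11001100 → 2-byte char (#2). Advance 2.
Byte at offset 5: 0xCF = 11001111 → 2-byte char (#3). Advance 2.
Byte at offset 7: 0xE3 = 11100011 → 3-byte char (#4). Advance 3.
Byte at offset 10: 0xF3 = 11110011 → 4-byte char (#5). Advance 4.
Byte at offset 14: 0xE2 = 11100010 → 3-byte char (#6). Advance 3.
Byte at offset 17: 0xF0 = 11110000 → 4-byte char (#7). Advance 4.
Byte at offset 21: 0xF0 = 11110000 → 4-byte char (#8). Advance 4.
Reached end at offset 25 after 8 code points.

8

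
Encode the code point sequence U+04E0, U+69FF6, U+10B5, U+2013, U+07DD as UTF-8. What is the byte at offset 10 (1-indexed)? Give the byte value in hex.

1-indexed offset 10 is 0-indexed offset 9.
U+04E0 → 2-byte form D3 A0 at offsets 0–1.
U+69FF6 → 4-byte form F1 A9 BF B6 at offsets 2–5.
U+10B5 → 3-byte form E1 82 B5 at offsets 6–8.
U+2013 → 3-byte form E2 80 93 at offsets 9–11.
Offset 9 falls in char 4's range; it's byte 1 of E2 80 93 = 0xE2.

0xE2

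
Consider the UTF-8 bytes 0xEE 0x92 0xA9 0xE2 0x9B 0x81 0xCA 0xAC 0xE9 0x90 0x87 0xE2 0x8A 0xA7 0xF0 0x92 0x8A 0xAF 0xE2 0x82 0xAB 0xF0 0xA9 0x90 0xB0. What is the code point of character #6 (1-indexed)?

U+122AF

Offset 0: leading byte 0xEE = 11101110 → 3-byte char #1 = EE 92 A9.
Offset 3: leading byte 0xE2 = 11100010 → 3-byte char #2 = E2 9B 81.
Offset 6: leading byte 0xCA = 11001010 → 2-byte char #3 = CA AC.
Offset 8: leading byte 0xE9 = 11101001 → 3-byte char #4 = E9 90 87.
Offset 11: leading byte 0xE2 = 11100010 → 3-byte char #5 = E2 8A A7.
Offset 14: leading byte 0xF0 = 11110000 → 4-byte char #6 = F0 92 8A AF.
Leading byte 0xF0 = 11110000 matches 11110xxx → 4-byte sequence.
Byte 1: 0xF0 = 11110000, payload 000 (3 bits).
Byte 2: 0x92 = 10010010 (10xxxxxx ✓), payload 010010.
Byte 3: 0x8A = 10001010 (10xxxxxx ✓), payload 001010.
Byte 4: 0xAF = 10101111 (10xxxxxx ✓), payload 101111.
Concatenate: 000010010001010101111 = 0x122AF (21 bits → U+122AF).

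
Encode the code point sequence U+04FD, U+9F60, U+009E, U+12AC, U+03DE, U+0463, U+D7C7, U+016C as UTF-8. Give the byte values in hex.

U+04FD: 2-byte form → D3 BD.
U+9F60: 3-byte form → E9 BD A0.
U+009E: 2-byte form → C2 9E.
U+12AC: 3-byte form → E1 8A AC.
U+03DE: 2-byte form → CF 9E.
U+0463: 2-byte form → D1 A3.
U+D7C7: 3-byte form → ED 9F 87.
U+016C: 2-byte form → C5 AC.
Concatenated (19 bytes): D3 BD E9 BD A0 C2 9E E1 8A AC CF 9E D1 A3 ED 9F 87 C5 AC.

D3 BD E9 BD A0 C2 9E E1 8A AC CF 9E D1 A3 ED 9F 87 C5 AC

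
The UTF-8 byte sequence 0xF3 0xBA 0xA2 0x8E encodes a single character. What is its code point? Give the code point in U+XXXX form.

U+FA88E

Leading byte 0xF3 = 11110011 matches 11110xxx → 4-byte sequence.
Byte 1: 0xF3 = 11110011, payload 011 (3 bits).
Byte 2: 0xBA = 10111010 (10xxxxxx ✓), payload 111010.
Byte 3: 0xA2 = 10100010 (10xxxxxx ✓), payload 100010.
Byte 4: 0x8E = 10001110 (10xxxxxx ✓), payload 001110.
Concatenate: 011111010100010001110 = 0xFA88E (21 bits → U+FA88E).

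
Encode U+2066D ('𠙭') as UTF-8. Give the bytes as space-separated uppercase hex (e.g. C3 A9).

U+2066D = 0x2066D = 132717 decimal. In range U+10000–U+10FFFF → 4-byte form: 11110xxx 10xxxxxx 10xxxxxx 10xxxxxx.
Binary (21 bits): 000100000011001101101.
Split 3+6+6+6: 000 | 100000 | 011001 | 101101.
Byte 1: 11110000 = 0xF0.
Byte 2: 10100000 = 0xA0.
Byte 3: 10011001 = 0x99.
Byte 4: 10101101 = 0xAD.

F0 A0 99 AD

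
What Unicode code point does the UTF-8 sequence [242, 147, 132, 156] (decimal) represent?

U+9311C

Leading byte 0xF2 = 11110010 matches 11110xxx → 4-byte sequence.
Byte 1: 0xF2 = 11110010, payload 010 (3 bits).
Byte 2: 0x93 = 10010011 (10xxxxxx ✓), payload 010011.
Byte 3: 0x84 = 10000100 (10xxxxxx ✓), payload 000100.
Byte 4: 0x9C = 10011100 (10xxxxxx ✓), payload 011100.
Concatenate: 010010011000100011100 = 0x9311C (21 bits → U+9311C).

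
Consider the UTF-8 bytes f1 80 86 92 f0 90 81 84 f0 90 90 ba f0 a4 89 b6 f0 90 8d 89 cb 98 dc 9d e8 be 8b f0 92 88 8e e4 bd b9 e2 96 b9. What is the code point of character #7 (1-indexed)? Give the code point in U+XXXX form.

U+071D

Offset 0: leading byte 0xF1 = 11110001 → 4-byte char #1 = F1 80 86 92.
Offset 4: leading byte 0xF0 = 11110000 → 4-byte char #2 = F0 90 81 84.
Offset 8: leading byte 0xF0 = 11110000 → 4-byte char #3 = F0 90 90 BA.
Offset 12: leading byte 0xF0 = 11110000 → 4-byte char #4 = F0 A4 89 B6.
Offset 16: leading byte 0xF0 = 11110000 → 4-byte char #5 = F0 90 8D 89.
Offset 20: leading byte 0xCB = 11001011 → 2-byte char #6 = CB 98.
Offset 22: leading byte 0xDC = 11011100 → 2-byte char #7 = DC 9D.
Leading byte 0xDC = 11011100 matches 110xxxxx → 2-byte sequence.
Byte 1: 0xDC = 11011100, payload 11100 (5 bits).
Byte 2: 0x9D = 10011101 (10xxxxxx ✓), payload 011101.
Concatenate: 11100011101 = 0x71D (11 bits → U+071D).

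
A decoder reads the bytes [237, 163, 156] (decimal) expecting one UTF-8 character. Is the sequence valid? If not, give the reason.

Structurally a 3-byte sequence; payload = 0xD8DC.
But 0xD8DC is in U+D800–U+DFFF, the surrogate range. Surrogates are not Unicode scalar values and are forbidden in UTF-8.

invalid (encodes a surrogate (U+D800–U+DFFF))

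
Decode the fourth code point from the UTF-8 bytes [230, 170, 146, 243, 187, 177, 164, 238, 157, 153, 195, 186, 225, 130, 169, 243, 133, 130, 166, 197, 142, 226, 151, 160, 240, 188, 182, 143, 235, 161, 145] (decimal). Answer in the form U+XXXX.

Offset 0: leading byte 0xE6 = 11100110 → 3-byte char #1 = E6 AA 92.
Offset 3: leading byte 0xF3 = 11110011 → 4-byte char #2 = F3 BB B1 A4.
Offset 7: leading byte 0xEE = 11101110 → 3-byte char #3 = EE 9D 99.
Offset 10: leading byte 0xC3 = 11000011 → 2-byte char #4 = C3 BA.
Leading byte 0xC3 = 11000011 matches 110xxxxx → 2-byte sequence.
Byte 1: 0xC3 = 11000011, payload 00011 (5 bits).
Byte 2: 0xBA = 10111010 (10xxxxxx ✓), payload 111010.
Concatenate: 00011111010 = 0xFA (11 bits → U+00FA).

U+00FA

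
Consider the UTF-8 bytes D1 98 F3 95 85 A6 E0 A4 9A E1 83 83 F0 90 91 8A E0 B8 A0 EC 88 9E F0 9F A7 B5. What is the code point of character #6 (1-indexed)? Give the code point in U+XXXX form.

Offset 0: leading byte 0xD1 = 11010001 → 2-byte char #1 = D1 98.
Offset 2: leading byte 0xF3 = 11110011 → 4-byte char #2 = F3 95 85 A6.
Offset 6: leading byte 0xE0 = 11100000 → 3-byte char #3 = E0 A4 9A.
Offset 9: leading byte 0xE1 = 11100001 → 3-byte char #4 = E1 83 83.
Offset 12: leading byte 0xF0 = 11110000 → 4-byte char #5 = F0 90 91 8A.
Offset 16: leading byte 0xE0 = 11100000 → 3-byte char #6 = E0 B8 A0.
Leading byte 0xE0 = 11100000 matches 1110xxxx → 3-byte sequence.
Byte 1: 0xE0 = 11100000, payload 0000 (4 bits).
Byte 2: 0xB8 = 10111000 (10xxxxxx ✓), payload 111000.
Byte 3: 0xA0 = 10100000 (10xxxxxx ✓), payload 100000.
Concatenate: 0000111000100000 = 0xE20 (16 bits → U+0E20).

U+0E20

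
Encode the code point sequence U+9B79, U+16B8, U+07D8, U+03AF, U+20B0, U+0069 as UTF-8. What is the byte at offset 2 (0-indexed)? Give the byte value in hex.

0xB9

U+9B79 → 3-byte form E9 AD B9 at offsets 0–2.
Offset 2 falls in char 1's range; it's byte 3 of E9 AD B9 = 0xB9.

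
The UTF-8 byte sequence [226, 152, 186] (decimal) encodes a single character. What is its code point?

Leading byte 0xE2 = 11100010 matches 1110xxxx → 3-byte sequence.
Byte 1: 0xE2 = 11100010, payload 0010 (4 bits).
Byte 2: 0x98 = 10011000 (10xxxxxx ✓), payload 011000.
Byte 3: 0xBA = 10111010 (10xxxxxx ✓), payload 111010.
Concatenate: 0010011000111010 = 0x263A (16 bits → U+263A).

U+263A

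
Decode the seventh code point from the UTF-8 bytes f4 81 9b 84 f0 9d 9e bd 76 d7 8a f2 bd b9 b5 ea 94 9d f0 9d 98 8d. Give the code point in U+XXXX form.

Offset 0: leading byte 0xF4 = 11110100 → 4-byte char #1 = F4 81 9B 84.
Offset 4: leading byte 0xF0 = 11110000 → 4-byte char #2 = F0 9D 9E BD.
Offset 8: leading byte 0x76 = 01110110 → 1-byte char #3 = 76.
Offset 9: leading byte 0xD7 = 11010111 → 2-byte char #4 = D7 8A.
Offset 11: leading byte 0xF2 = 11110010 → 4-byte char #5 = F2 BD B9 B5.
Offset 15: leading byte 0xEA = 11101010 → 3-byte char #6 = EA 94 9D.
Offset 18: leading byte 0xF0 = 11110000 → 4-byte char #7 = F0 9D 98 8D.
Leading byte 0xF0 = 11110000 matches 11110xxx → 4-byte sequence.
Byte 1: 0xF0 = 11110000, payload 000 (3 bits).
Byte 2: 0x9D = 10011101 (10xxxxxx ✓), payload 011101.
Byte 3: 0x98 = 10011000 (10xxxxxx ✓), payload 011000.
Byte 4: 0x8D = 10001101 (10xxxxxx ✓), payload 001101.
Concatenate: 000011101011000001101 = 0x1D60D (21 bits → U+1D60D).

U+1D60D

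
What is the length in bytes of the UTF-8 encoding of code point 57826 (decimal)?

U+E1E2 = 0xE1E2. UTF-8 uses 1 byte below 0x80, 2 below 0x800, 3 below 0x10000, 4 up to 0x10FFFF. 0xE1E2 is in U+0800–U+FFFF → 3 bytes.

3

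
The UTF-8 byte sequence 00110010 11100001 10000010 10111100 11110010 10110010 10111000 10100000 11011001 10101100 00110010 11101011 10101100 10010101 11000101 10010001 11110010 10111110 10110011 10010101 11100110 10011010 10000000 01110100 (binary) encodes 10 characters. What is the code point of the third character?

Offset 0: leading byte 0x32 = 00110010 → 1-byte char #1 = 32.
Offset 1: leading byte 0xE1 = 11100001 → 3-byte char #2 = E1 82 BC.
Offset 4: leading byte 0xF2 = 11110010 → 4-byte char #3 = F2 B2 B8 A0.
Leading byte 0xF2 = 11110010 matches 11110xxx → 4-byte sequence.
Byte 1: 0xF2 = 11110010, payload 010 (3 bits).
Byte 2: 0xB2 = 10110010 (10xxxxxx ✓), payload 110010.
Byte 3: 0xB8 = 10111000 (10xxxxxx ✓), payload 111000.
Byte 4: 0xA0 = 10100000 (10xxxxxx ✓), payload 100000.
Concatenate: 010110010111000100000 = 0xB2E20 (21 bits → U+B2E20).

U+B2E20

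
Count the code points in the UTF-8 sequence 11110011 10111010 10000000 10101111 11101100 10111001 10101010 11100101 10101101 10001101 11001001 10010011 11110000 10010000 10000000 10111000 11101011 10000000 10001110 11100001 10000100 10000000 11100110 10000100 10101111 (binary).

Byte at offset 0: 0xF3 = 11110011 → 4-byte char (#1). Advance 4.
Byte at offset 4: 0xEC = 11101100 → 3-byte char (#2). Advance 3.
Byte at offset 7: 0xE5 = 11100101 → 3-byte char (#3). Advance 3.
Byte at offset 10: 0xC9 = 11001001 → 2-byte char (#4). Advance 2.
Byte at offset 12: 0xF0 = 11110000 → 4-byte char (#5). Advance 4.
Byte at offset 16: 0xEB = 11101011 → 3-byte char (#6). Advance 3.
Byte at offset 19: 0xE1 = 11100001 → 3-byte char (#7). Advance 3.
Byte at offset 22: 0xE6 = 11100110 → 3-byte char (#8). Advance 3.
Reached end at offset 25 after 8 code points.

8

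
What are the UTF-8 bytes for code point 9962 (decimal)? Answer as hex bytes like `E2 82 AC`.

U+26EA = 0x26EA = 9962 decimal. In range U+0800–U+FFFF → 3-byte form: 1110xxxx 10xxxxxx 10xxxxxx.
Binary (16 bits): 0010011011101010.
Split 4+6+6: 0010 | 011011 | 101010.
Byte 1: 11100010 = 0xE2.
Byte 2: 10011011 = 0x9B.
Byte 3: 10101010 = 0xAA.

E2 9B AA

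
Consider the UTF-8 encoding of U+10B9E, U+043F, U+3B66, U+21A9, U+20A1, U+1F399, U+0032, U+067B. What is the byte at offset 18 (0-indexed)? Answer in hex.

U+10B9E → 4-byte form F0 90 AE 9E at offsets 0–3.
U+043F → 2-byte form D0 BF at offsets 4–5.
U+3B66 → 3-byte form E3 AD A6 at offsets 6–8.
U+21A9 → 3-byte form E2 86 A9 at offsets 9–11.
U+20A1 → 3-byte form E2 82 A1 at offsets 12–14.
U+1F399 → 4-byte form F0 9F 8E 99 at offsets 15–18.
Offset 18 falls in char 6's range; it's byte 4 of F0 9F 8E 99 = 0x99.

0x99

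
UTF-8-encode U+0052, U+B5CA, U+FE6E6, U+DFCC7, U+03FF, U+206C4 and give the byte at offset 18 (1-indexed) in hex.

0x84

1-indexed offset 18 is 0-indexed offset 17.
U+0052 → 1-byte form 52 at offsets 0–0.
U+B5CA → 3-byte form EB 97 8A at offsets 1–3.
U+FE6E6 → 4-byte form F3 BE 9B A6 at offsets 4–7.
U+DFCC7 → 4-byte form F3 9F B3 87 at offsets 8–11.
U+03FF → 2-byte form CF BF at offsets 12–13.
U+206C4 → 4-byte form F0 A0 9B 84 at offsets 14–17.
Offset 17 falls in char 6's range; it's byte 4 of F0 A0 9B 84 = 0x84.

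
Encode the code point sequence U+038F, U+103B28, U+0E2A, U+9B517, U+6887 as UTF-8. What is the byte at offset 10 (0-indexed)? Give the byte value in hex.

0x9B

U+038F → 2-byte form CE 8F at offsets 0–1.
U+103B28 → 4-byte form F4 83 AC A8 at offsets 2–5.
U+0E2A → 3-byte form E0 B8 AA at offsets 6–8.
U+9B517 → 4-byte form F2 9B 94 97 at offsets 9–12.
Offset 10 falls in char 4's range; it's byte 2 of F2 9B 94 97 = 0x9B.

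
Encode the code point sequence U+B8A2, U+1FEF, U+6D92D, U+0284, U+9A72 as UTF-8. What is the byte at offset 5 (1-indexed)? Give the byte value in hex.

0xBF

1-indexed offset 5 is 0-indexed offset 4.
U+B8A2 → 3-byte form EB A2 A2 at offsets 0–2.
U+1FEF → 3-byte form E1 BF AF at offsets 3–5.
Offset 4 falls in char 2's range; it's byte 2 of E1 BF AF = 0xBF.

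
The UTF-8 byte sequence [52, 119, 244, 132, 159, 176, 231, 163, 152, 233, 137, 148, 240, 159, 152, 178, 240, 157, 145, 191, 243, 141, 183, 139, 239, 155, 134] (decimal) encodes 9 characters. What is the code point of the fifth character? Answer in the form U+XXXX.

U+9254

Offset 0: leading byte 0x34 = 00110100 → 1-byte char #1 = 34.
Offset 1: leading byte 0x77 = 01110111 → 1-byte char #2 = 77.
Offset 2: leading byte 0xF4 = 11110100 → 4-byte char #3 = F4 84 9F B0.
Offset 6: leading byte 0xE7 = 11100111 → 3-byte char #4 = E7 A3 98.
Offset 9: leading byte 0xE9 = 11101001 → 3-byte char #5 = E9 89 94.
Leading byte 0xE9 = 11101001 matches 1110xxxx → 3-byte sequence.
Byte 1: 0xE9 = 11101001, payload 1001 (4 bits).
Byte 2: 0x89 = 10001001 (10xxxxxx ✓), payload 001001.
Byte 3: 0x94 = 10010100 (10xxxxxx ✓), payload 010100.
Concatenate: 1001001001010100 = 0x9254 (16 bits → U+9254).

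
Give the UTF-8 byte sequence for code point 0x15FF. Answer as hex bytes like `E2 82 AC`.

E1 97 BF

U+15FF = 0x15FF = 5631 decimal. In range U+0800–U+FFFF → 3-byte form: 1110xxxx 10xxxxxx 10xxxxxx.
Binary (16 bits): 0001010111111111.
Split 4+6+6: 0001 | 010111 | 111111.
Byte 1: 11100001 = 0xE1.
Byte 2: 10010111 = 0x97.
Byte 3: 10111111 = 0xBF.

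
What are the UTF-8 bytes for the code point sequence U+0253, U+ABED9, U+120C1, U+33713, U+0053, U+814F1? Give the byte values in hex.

C9 93 F2 AB BB 99 F0 92 83 81 F0 B3 9C 93 53 F2 81 93 B1

U+0253: 2-byte form → C9 93.
U+ABED9: 4-byte form → F2 AB BB 99.
U+120C1: 4-byte form → F0 92 83 81.
U+33713: 4-byte form → F0 B3 9C 93.
U+0053: 1-byte form → 53.
U+814F1: 4-byte form → F2 81 93 B1.
Concatenated (19 bytes): C9 93 F2 AB BB 99 F0 92 83 81 F0 B3 9C 93 53 F2 81 93 B1.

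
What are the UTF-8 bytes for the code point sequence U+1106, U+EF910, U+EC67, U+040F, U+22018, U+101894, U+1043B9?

E1 84 86 F3 AF A4 90 EE B1 A7 D0 8F F0 A2 80 98 F4 81 A2 94 F4 84 8E B9

U+1106: 3-byte form → E1 84 86.
U+EF910: 4-byte form → F3 AF A4 90.
U+EC67: 3-byte form → EE B1 A7.
U+040F: 2-byte form → D0 8F.
U+22018: 4-byte form → F0 A2 80 98.
U+101894: 4-byte form → F4 81 A2 94.
U+1043B9: 4-byte form → F4 84 8E B9.
Concatenated (24 bytes): E1 84 86 F3 AF A4 90 EE B1 A7 D0 8F F0 A2 80 98 F4 81 A2 94 F4 84 8E B9.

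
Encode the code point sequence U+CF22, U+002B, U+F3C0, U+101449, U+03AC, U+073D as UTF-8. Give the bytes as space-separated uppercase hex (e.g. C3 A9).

U+CF22: 3-byte form → EC BC A2.
U+002B: 1-byte form → 2B.
U+F3C0: 3-byte form → EF 8F 80.
U+101449: 4-byte form → F4 81 91 89.
U+03AC: 2-byte form → CE AC.
U+073D: 2-byte form → DC BD.
Concatenated (15 bytes): EC BC A2 2B EF 8F 80 F4 81 91 89 CE AC DC BD.

EC BC A2 2B EF 8F 80 F4 81 91 89 CE AC DC BD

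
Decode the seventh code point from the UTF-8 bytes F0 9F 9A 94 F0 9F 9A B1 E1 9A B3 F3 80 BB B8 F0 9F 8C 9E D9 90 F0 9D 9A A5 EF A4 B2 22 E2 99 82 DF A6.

U+1D6A5

Offset 0: leading byte 0xF0 = 11110000 → 4-byte char #1 = F0 9F 9A 94.
Offset 4: leading byte 0xF0 = 11110000 → 4-byte char #2 = F0 9F 9A B1.
Offset 8: leading byte 0xE1 = 11100001 → 3-byte char #3 = E1 9A B3.
Offset 11: leading byte 0xF3 = 11110011 → 4-byte char #4 = F3 80 BB B8.
Offset 15: leading byte 0xF0 = 11110000 → 4-byte char #5 = F0 9F 8C 9E.
Offset 19: leading byte 0xD9 = 11011001 → 2-byte char #6 = D9 90.
Offset 21: leading byte 0xF0 = 11110000 → 4-byte char #7 = F0 9D 9A A5.
Leading byte 0xF0 = 11110000 matches 11110xxx → 4-byte sequence.
Byte 1: 0xF0 = 11110000, payload 000 (3 bits).
Byte 2: 0x9D = 10011101 (10xxxxxx ✓), payload 011101.
Byte 3: 0x9A = 10011010 (10xxxxxx ✓), payload 011010.
Byte 4: 0xA5 = 10100101 (10xxxxxx ✓), payload 100101.
Concatenate: 000011101011010100101 = 0x1D6A5 (21 bits → U+1D6A5).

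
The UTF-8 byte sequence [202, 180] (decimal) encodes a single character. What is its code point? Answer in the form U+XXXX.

U+02B4

Leading byte 0xCA = 11001010 matches 110xxxxx → 2-byte sequence.
Byte 1: 0xCA = 11001010, payload 01010 (5 bits).
Byte 2: 0xB4 = 10110100 (10xxxxxx ✓), payload 110100.
Concatenate: 01010110100 = 0x2B4 (11 bits → U+02B4).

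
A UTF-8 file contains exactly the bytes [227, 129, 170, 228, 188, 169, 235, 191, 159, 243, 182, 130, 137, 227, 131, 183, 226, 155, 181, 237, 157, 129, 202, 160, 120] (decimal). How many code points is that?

Byte at offset 0: 0xE3 = 11100011 → 3-byte char (#1). Advance 3.
Byte at offset 3: 0xE4 = 11100100 → 3-byte char (#2). Advance 3.
Byte at offset 6: 0xEB = 11101011 → 3-byte char (#3). Advance 3.
Byte at offset 9: 0xF3 = 11110011 → 4-byte char (#4). Advance 4.
Byte at offset 13: 0xE3 = 11100011 → 3-byte char (#5). Advance 3.
Byte at offset 16: 0xE2 = 11100010 → 3-byte char (#6). Advance 3.
Byte at offset 19: 0xED = 11101101 → 3-byte char (#7). Advance 3.
Byte at offset 22: 0xCA = 11001010 → 2-byte char (#8). Advance 2.
Byte at offset 24: 0x78 = 01111000 → 1-byte char (#9). Advance 1.
Reached end at offset 25 after 9 code points.

9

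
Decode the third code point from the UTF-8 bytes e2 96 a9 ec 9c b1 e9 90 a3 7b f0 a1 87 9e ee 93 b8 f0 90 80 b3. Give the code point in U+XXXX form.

U+9423

Offset 0: leading byte 0xE2 = 11100010 → 3-byte char #1 = E2 96 A9.
Offset 3: leading byte 0xEC = 11101100 → 3-byte char #2 = EC 9C B1.
Offset 6: leading byte 0xE9 = 11101001 → 3-byte char #3 = E9 90 A3.
Leading byte 0xE9 = 11101001 matches 1110xxxx → 3-byte sequence.
Byte 1: 0xE9 = 11101001, payload 1001 (4 bits).
Byte 2: 0x90 = 10010000 (10xxxxxx ✓), payload 010000.
Byte 3: 0xA3 = 10100011 (10xxxxxx ✓), payload 100011.
Concatenate: 1001010000100011 = 0x9423 (16 bits → U+9423).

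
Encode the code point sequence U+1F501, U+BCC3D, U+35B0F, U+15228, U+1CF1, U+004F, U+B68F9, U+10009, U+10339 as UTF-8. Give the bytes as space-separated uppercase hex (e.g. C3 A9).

F0 9F 94 81 F2 BC B0 BD F0 B5 AC 8F F0 95 88 A8 E1 B3 B1 4F F2 B6 A3 B9 F0 90 80 89 F0 90 8C B9

U+1F501: 4-byte form → F0 9F 94 81.
U+BCC3D: 4-byte form → F2 BC B0 BD.
U+35B0F: 4-byte form → F0 B5 AC 8F.
U+15228: 4-byte form → F0 95 88 A8.
U+1CF1: 3-byte form → E1 B3 B1.
U+004F: 1-byte form → 4F.
U+B68F9: 4-byte form → F2 B6 A3 B9.
U+10009: 4-byte form → F0 90 80 89.
U+10339: 4-byte form → F0 90 8C B9.
Concatenated (32 bytes): F0 9F 94 81 F2 BC B0 BD F0 B5 AC 8F F0 95 88 A8 E1 B3 B1 4F F2 B6 A3 B9 F0 90 80 89 F0 90 8C B9.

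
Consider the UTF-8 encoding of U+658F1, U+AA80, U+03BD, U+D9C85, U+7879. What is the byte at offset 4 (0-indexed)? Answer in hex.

U+658F1 → 4-byte form F1 A5 A3 B1 at offsets 0–3.
U+AA80 → 3-byte form EA AA 80 at offsets 4–6.
Offset 4 falls in char 2's range; it's byte 1 of EA AA 80 = 0xEA.

0xEA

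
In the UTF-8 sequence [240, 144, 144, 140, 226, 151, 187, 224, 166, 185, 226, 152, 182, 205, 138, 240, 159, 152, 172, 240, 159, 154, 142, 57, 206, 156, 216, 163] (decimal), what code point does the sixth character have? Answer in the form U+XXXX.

Offset 0: leading byte 0xF0 = 11110000 → 4-byte char #1 = F0 90 90 8C.
Offset 4: leading byte 0xE2 = 11100010 → 3-byte char #2 = E2 97 BB.
Offset 7: leading byte 0xE0 = 11100000 → 3-byte char #3 = E0 A6 B9.
Offset 10: leading byte 0xE2 = 11100010 → 3-byte char #4 = E2 98 B6.
Offset 13: leading byte 0xCD = 11001101 → 2-byte char #5 = CD 8A.
Offset 15: leading byte 0xF0 = 11110000 → 4-byte char #6 = F0 9F 98 AC.
Leading byte 0xF0 = 11110000 matches 11110xxx → 4-byte sequence.
Byte 1: 0xF0 = 11110000, payload 000 (3 bits).
Byte 2: 0x9F = 10011111 (10xxxxxx ✓), payload 011111.
Byte 3: 0x98 = 10011000 (10xxxxxx ✓), payload 011000.
Byte 4: 0xAC = 10101100 (10xxxxxx ✓), payload 101100.
Concatenate: 000011111011000101100 = 0x1F62C (21 bits → U+1F62C).

U+1F62C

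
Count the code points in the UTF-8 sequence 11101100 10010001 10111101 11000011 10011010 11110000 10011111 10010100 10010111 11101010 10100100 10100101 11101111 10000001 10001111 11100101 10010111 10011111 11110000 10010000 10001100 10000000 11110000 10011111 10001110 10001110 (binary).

Byte at offset 0: 0xEC = 11101100 → 3-byte char (#1). Advance 3.
Byte at offset 3: 0xC3 = 11000011 → 2-byte char (#2). Advance 2.
Byte at offset 5: 0xF0 = 11110000 → 4-byte char (#3). Advance 4.
Byte at offset 9: 0xEA = 11101010 → 3-byte char (#4). Advance 3.
Byte at offset 12: 0xEF = 11101111 → 3-byte char (#5). Advance 3.
Byte at offset 15: 0xE5 = 11100101 → 3-byte char (#6). Advance 3.
Byte at offset 18: 0xF0 = 11110000 → 4-byte char (#7). Advance 4.
Byte at offset 22: 0xF0 = 11110000 → 4-byte char (#8). Advance 4.
Reached end at offset 26 after 8 code points.

8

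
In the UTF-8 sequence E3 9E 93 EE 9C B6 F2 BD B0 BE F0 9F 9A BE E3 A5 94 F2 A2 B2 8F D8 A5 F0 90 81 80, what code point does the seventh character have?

Offset 0: leading byte 0xE3 = 11100011 → 3-byte char #1 = E3 9E 93.
Offset 3: leading byte 0xEE = 11101110 → 3-byte char #2 = EE 9C B6.
Offset 6: leading byte 0xF2 = 11110010 → 4-byte char #3 = F2 BD B0 BE.
Offset 10: leading byte 0xF0 = 11110000 → 4-byte char #4 = F0 9F 9A BE.
Offset 14: leading byte 0xE3 = 11100011 → 3-byte char #5 = E3 A5 94.
Offset 17: leading byte 0xF2 = 11110010 → 4-byte char #6 = F2 A2 B2 8F.
Offset 21: leading byte 0xD8 = 11011000 → 2-byte char #7 = D8 A5.
Leading byte 0xD8 = 11011000 matches 110xxxxx → 2-byte sequence.
Byte 1: 0xD8 = 11011000, payload 11000 (5 bits).
Byte 2: 0xA5 = 10100101 (10xxxxxx ✓), payload 100101.
Concatenate: 11000100101 = 0x625 (11 bits → U+0625).

U+0625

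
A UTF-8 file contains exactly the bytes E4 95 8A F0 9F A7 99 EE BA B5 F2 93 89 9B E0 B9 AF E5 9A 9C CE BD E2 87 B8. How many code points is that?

8

Byte at offset 0: 0xE4 = 11100100 → 3-byte char (#1). Advance 3.
Byte at offset 3: 0xF0 = 11110000 → 4-byte char (#2). Advance 4.
Byte at offset 7: 0xEE = 11101110 → 3-byte char (#3). Advance 3.
Byte at offset 10: 0xF2 = 11110010 → 4-byte char (#4). Advance 4.
Byte at offset 14: 0xE0 = 11100000 → 3-byte char (#5). Advance 3.
Byte at offset 17: 0xE5 = 11100101 → 3-byte char (#6). Advance 3.
Byte at offset 20: 0xCE = 11001110 → 2-byte char (#7). Advance 2.
Byte at offset 22: 0xE2 = 11100010 → 3-byte char (#8). Advance 3.
Reached end at offset 25 after 8 code points.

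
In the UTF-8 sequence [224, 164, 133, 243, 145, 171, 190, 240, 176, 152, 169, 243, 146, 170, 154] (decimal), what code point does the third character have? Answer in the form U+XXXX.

Offset 0: leading byte 0xE0 = 11100000 → 3-byte char #1 = E0 A4 85.
Offset 3: leading byte 0xF3 = 11110011 → 4-byte char #2 = F3 91 AB BE.
Offset 7: leading byte 0xF0 = 11110000 → 4-byte char #3 = F0 B0 98 A9.
Leading byte 0xF0 = 11110000 matches 11110xxx → 4-byte sequence.
Byte 1: 0xF0 = 11110000, payload 000 (3 bits).
Byte 2: 0xB0 = 10110000 (10xxxxxx ✓), payload 110000.
Byte 3: 0x98 = 10011000 (10xxxxxx ✓), payload 011000.
Byte 4: 0xA9 = 10101001 (10xxxxxx ✓), payload 101001.
Concatenate: 000110000011000101001 = 0x30629 (21 bits → U+30629).

U+30629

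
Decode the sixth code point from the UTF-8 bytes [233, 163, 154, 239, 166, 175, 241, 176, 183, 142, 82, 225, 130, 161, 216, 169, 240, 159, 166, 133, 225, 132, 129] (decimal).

U+0629

Offset 0: leading byte 0xE9 = 11101001 → 3-byte char #1 = E9 A3 9A.
Offset 3: leading byte 0xEF = 11101111 → 3-byte char #2 = EF A6 AF.
Offset 6: leading byte 0xF1 = 11110001 → 4-byte char #3 = F1 B0 B7 8E.
Offset 10: leading byte 0x52 = 01010010 → 1-byte char #4 = 52.
Offset 11: leading byte 0xE1 = 11100001 → 3-byte char #5 = E1 82 A1.
Offset 14: leading byte 0xD8 = 11011000 → 2-byte char #6 = D8 A9.
Leading byte 0xD8 = 11011000 matches 110xxxxx → 2-byte sequence.
Byte 1: 0xD8 = 11011000, payload 11000 (5 bits).
Byte 2: 0xA9 = 10101001 (10xxxxxx ✓), payload 101001.
Concatenate: 11000101001 = 0x629 (11 bits → U+0629).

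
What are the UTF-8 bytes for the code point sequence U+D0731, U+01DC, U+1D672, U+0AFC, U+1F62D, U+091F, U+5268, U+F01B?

F3 90 9C B1 C7 9C F0 9D 99 B2 E0 AB BC F0 9F 98 AD E0 A4 9F E5 89 A8 EF 80 9B

U+D0731: 4-byte form → F3 90 9C B1.
U+01DC: 2-byte form → C7 9C.
U+1D672: 4-byte form → F0 9D 99 B2.
U+0AFC: 3-byte form → E0 AB BC.
U+1F62D: 4-byte form → F0 9F 98 AD.
U+091F: 3-byte form → E0 A4 9F.
U+5268: 3-byte form → E5 89 A8.
U+F01B: 3-byte form → EF 80 9B.
Concatenated (26 bytes): F3 90 9C B1 C7 9C F0 9D 99 B2 E0 AB BC F0 9F 98 AD E0 A4 9F E5 89 A8 EF 80 9B.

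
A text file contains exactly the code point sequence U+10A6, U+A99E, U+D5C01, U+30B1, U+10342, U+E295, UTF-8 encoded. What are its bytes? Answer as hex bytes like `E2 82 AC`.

U+10A6: 3-byte form → E1 82 A6.
U+A99E: 3-byte form → EA A6 9E.
U+D5C01: 4-byte form → F3 95 B0 81.
U+30B1: 3-byte form → E3 82 B1.
U+10342: 4-byte form → F0 90 8D 82.
U+E295: 3-byte form → EE 8A 95.
Concatenated (20 bytes): E1 82 A6 EA A6 9E F3 95 B0 81 E3 82 B1 F0 90 8D 82 EE 8A 95.

E1 82 A6 EA A6 9E F3 95 B0 81 E3 82 B1 F0 90 8D 82 EE 8A 95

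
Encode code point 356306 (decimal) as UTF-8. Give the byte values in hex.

F1 96 BF 92

U+56FD2 = 0x56FD2 = 356306 decimal. In range U+10000–U+10FFFF → 4-byte form: 11110xxx 10xxxxxx 10xxxxxx 10xxxxxx.
Binary (21 bits): 001010110111111010010.
Split 3+6+6+6: 001 | 010110 | 111111 | 010010.
Byte 1: 11110001 = 0xF1.
Byte 2: 10010110 = 0x96.
Byte 3: 10111111 = 0xBF.
Byte 4: 10010010 = 0x92.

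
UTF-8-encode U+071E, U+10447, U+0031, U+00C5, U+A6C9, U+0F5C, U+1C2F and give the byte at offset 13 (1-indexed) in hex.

0xE0

1-indexed offset 13 is 0-indexed offset 12.
U+071E → 2-byte form DC 9E at offsets 0–1.
U+10447 → 4-byte form F0 90 91 87 at offsets 2–5.
U+0031 → 1-byte form 31 at offsets 6–6.
U+00C5 → 2-byte form C3 85 at offsets 7–8.
U+A6C9 → 3-byte form EA 9B 89 at offsets 9–11.
U+0F5C → 3-byte form E0 BD 9C at offsets 12–14.
Offset 12 falls in char 6's range; it's byte 1 of E0 BD 9C = 0xE0.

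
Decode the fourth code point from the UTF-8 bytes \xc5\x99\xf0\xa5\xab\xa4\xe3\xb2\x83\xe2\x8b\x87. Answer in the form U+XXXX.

Offset 0: leading byte 0xC5 = 11000101 → 2-byte char #1 = C5 99.
Offset 2: leading byte 0xF0 = 11110000 → 4-byte char #2 = F0 A5 AB A4.
Offset 6: leading byte 0xE3 = 11100011 → 3-byte char #3 = E3 B2 83.
Offset 9: leading byte 0xE2 = 11100010 → 3-byte char #4 = E2 8B 87.
Leading byte 0xE2 = 11100010 matches 1110xxxx → 3-byte sequence.
Byte 1: 0xE2 = 11100010, payload 0010 (4 bits).
Byte 2: 0x8B = 10001011 (10xxxxxx ✓), payload 001011.
Byte 3: 0x87 = 10000111 (10xxxxxx ✓), payload 000111.
Concatenate: 0010001011000111 = 0x22C7 (16 bits → U+22C7).

U+22C7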